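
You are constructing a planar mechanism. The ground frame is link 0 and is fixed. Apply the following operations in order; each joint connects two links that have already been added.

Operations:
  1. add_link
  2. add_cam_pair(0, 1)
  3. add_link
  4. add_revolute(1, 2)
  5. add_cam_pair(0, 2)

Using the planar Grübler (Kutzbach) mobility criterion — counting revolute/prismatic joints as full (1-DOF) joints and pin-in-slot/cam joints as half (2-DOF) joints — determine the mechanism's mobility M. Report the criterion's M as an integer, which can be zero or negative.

M = 2

ground; <1,0,0>
#1 <2,0,0>
C:0↔1 J2 <2,0,1>
#2 <3,0,1>
R:1↔2 J1 <3,1,1>
C:0↔2 J2 <3,1,2>
3×2 − 2×1 − 1×2 = 2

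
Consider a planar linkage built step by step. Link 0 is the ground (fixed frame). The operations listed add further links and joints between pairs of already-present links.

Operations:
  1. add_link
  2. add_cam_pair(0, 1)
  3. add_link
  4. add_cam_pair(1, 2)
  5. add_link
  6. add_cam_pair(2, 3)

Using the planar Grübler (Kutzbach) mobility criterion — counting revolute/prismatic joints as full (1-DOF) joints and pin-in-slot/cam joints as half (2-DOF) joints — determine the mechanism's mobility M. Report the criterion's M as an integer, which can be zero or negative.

link 0 = ground. State L|J1|J2 = 1|0|0
+link1  2|0|0
C(0,1) f=2→J2  2|0|1
+link2  3|0|1
C(1,2) f=2→J2  3|0|2
+link3  4|0|2
C(2,3) f=2→J2  4|0|3
M = 3(4−1)−2·0−3 = 9−0−3 = 6

M = 6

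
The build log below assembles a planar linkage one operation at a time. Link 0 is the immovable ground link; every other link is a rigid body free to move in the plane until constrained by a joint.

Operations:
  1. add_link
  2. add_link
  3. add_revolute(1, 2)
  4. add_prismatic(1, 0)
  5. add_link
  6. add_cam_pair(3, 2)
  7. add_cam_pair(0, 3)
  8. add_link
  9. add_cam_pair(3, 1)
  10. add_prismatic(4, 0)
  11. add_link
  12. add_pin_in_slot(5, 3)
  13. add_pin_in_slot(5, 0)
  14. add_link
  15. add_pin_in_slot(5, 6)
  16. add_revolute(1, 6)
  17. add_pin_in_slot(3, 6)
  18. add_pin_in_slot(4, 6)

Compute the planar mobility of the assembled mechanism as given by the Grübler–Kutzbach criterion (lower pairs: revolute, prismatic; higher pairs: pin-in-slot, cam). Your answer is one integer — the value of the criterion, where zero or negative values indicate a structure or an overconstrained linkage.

[1;0;0] (link 0 is ground)
L+ [2;0;0]
L+ [3;0;0]
R(1,2)∈J1 [3;1;0]
P(1,0)∈J1 [3;2;0]
L+ [4;2;0]
C(3,2)∈J2 [4;2;1]
C(0,3)∈J2 [4;2;2]
L+ [5;2;2]
C(3,1)∈J2 [5;2;3]
P(4,0)∈J1 [5;3;3]
L+ [6;3;3]
PS(5,3)∈J2 [6;3;4]
PS(5,0)∈J2 [6;3;5]
L+ [7;3;5]
PS(5,6)∈J2 [7;3;6]
R(1,6)∈J1 [7;4;6]
PS(3,6)∈J2 [7;4;7]
PS(4,6)∈J2 [7;4;8]
mobility = 18 − 8 − 8 = 2

M = 2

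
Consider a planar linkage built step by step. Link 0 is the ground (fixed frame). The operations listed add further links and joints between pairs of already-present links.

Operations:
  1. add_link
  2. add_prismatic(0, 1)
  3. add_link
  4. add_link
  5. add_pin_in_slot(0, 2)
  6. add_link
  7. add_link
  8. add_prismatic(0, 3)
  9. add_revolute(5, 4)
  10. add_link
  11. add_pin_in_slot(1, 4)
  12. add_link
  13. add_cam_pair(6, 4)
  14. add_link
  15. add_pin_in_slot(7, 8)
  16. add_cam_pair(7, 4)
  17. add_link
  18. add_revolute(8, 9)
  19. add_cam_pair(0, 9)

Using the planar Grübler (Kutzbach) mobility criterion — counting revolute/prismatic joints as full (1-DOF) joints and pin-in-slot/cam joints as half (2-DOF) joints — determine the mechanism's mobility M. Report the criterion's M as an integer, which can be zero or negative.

(L,J1,J2)=(1,0,0); link0 fixed
link1: (2,0,0)
P 0-1 [J1]: (2,1,0)
link2: (3,1,0)
link3: (4,1,0)
PS 0-2 [J2]: (4,1,1)
link4: (5,1,1)
link5: (6,1,1)
P 0-3 [J1]: (6,2,1)
R 5-4 [J1]: (6,3,1)
link6: (7,3,1)
PS 1-4 [J2]: (7,3,2)
link7: (8,3,2)
C 6-4 [J2]: (8,3,3)
link8: (9,3,3)
PS 7-8 [J2]: (9,3,4)
C 7-4 [J2]: (9,3,5)
link9: (10,3,5)
R 8-9 [J1]: (10,4,5)
C 0-9 [J2]: (10,4,6)
Grübler: 3·9 − 2·4 − 6 = 13

M = 13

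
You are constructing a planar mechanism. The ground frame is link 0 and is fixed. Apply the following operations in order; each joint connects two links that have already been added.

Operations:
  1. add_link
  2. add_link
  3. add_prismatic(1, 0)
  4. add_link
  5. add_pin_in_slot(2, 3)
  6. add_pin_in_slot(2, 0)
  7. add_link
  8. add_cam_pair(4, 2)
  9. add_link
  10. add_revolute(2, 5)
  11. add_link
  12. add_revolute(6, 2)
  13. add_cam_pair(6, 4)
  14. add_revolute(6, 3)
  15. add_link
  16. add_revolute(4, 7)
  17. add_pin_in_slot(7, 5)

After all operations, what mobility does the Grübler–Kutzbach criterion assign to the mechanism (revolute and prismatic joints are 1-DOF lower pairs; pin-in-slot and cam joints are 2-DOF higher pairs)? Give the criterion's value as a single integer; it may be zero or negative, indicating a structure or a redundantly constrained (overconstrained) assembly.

M = 6

(L,J1,J2)=(1,0,0); link0 fixed
link1: (2,0,0)
link2: (3,0,0)
P 1-0 [J1]: (3,1,0)
link3: (4,1,0)
PS 2-3 [J2]: (4,1,1)
PS 2-0 [J2]: (4,1,2)
link4: (5,1,2)
C 4-2 [J2]: (5,1,3)
link5: (6,1,3)
R 2-5 [J1]: (6,2,3)
link6: (7,2,3)
R 6-2 [J1]: (7,3,3)
C 6-4 [J2]: (7,3,4)
R 6-3 [J1]: (7,4,4)
link7: (8,4,4)
R 4-7 [J1]: (8,5,4)
PS 7-5 [J2]: (8,5,5)
Grübler: 3·7 − 2·5 − 5 = 6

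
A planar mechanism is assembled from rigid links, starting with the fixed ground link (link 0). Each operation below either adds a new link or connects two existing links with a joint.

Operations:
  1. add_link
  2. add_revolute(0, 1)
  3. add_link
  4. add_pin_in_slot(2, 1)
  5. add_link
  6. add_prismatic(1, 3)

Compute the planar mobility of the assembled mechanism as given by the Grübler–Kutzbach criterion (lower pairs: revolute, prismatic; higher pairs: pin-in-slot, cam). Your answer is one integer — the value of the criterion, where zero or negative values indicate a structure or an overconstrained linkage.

M = 4

ground; <1,0,0>
#1 <2,0,0>
R:0↔1 J1 <2,1,0>
#2 <3,1,0>
PS:2↔1 J2 <3,1,1>
#3 <4,1,1>
P:1↔3 J1 <4,2,1>
3×3 − 2×2 − 1×1 = 4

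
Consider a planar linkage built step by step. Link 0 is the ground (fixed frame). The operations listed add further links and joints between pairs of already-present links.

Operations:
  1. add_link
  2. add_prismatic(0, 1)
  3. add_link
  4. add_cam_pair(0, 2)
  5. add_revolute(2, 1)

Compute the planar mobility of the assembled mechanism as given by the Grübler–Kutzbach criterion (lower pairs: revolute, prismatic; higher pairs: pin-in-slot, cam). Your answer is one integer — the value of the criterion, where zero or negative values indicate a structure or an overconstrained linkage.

M = 1

link 0 = ground. State L|J1|J2 = 1|0|0
+link1  2|0|0
P(0,1) f=1→J1  2|1|0
+link2  3|1|0
C(0,2) f=2→J2  3|1|1
R(2,1) f=1→J1  3|2|1
M = 3(3−1)−2·2−1 = 6−4−1 = 1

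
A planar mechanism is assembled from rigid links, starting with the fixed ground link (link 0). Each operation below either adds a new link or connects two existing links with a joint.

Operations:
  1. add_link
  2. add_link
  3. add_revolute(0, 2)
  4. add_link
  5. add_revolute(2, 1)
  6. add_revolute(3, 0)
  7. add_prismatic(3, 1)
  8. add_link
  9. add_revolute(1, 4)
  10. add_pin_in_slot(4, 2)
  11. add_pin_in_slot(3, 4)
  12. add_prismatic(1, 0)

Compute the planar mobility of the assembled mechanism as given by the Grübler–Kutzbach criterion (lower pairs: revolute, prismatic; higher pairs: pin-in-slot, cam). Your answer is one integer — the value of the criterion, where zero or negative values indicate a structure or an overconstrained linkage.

M = -2

L=1 J1=0 J2=0
add link → L=2 J1=0 J2=0
add link → L=3 J1=0 J2=0
R@0,2 dof=1 J1 → L=3 J1=1 J2=0
add link → L=4 J1=1 J2=0
R@2,1 dof=1 J1 → L=4 J1=2 J2=0
R@3,0 dof=1 J1 → L=4 J1=3 J2=0
P@3,1 dof=1 J1 → L=4 J1=4 J2=0
add link → L=5 J1=4 J2=0
R@1,4 dof=1 J1 → L=5 J1=5 J2=0
PS@4,2 dof=2 J2 → L=5 J1=5 J2=1
PS@3,4 dof=2 J2 → L=5 J1=5 J2=2
P@1,0 dof=1 J1 → L=5 J1=6 J2=2
M=3(L−1)−2J1−J2=3·4−2·6−2=-2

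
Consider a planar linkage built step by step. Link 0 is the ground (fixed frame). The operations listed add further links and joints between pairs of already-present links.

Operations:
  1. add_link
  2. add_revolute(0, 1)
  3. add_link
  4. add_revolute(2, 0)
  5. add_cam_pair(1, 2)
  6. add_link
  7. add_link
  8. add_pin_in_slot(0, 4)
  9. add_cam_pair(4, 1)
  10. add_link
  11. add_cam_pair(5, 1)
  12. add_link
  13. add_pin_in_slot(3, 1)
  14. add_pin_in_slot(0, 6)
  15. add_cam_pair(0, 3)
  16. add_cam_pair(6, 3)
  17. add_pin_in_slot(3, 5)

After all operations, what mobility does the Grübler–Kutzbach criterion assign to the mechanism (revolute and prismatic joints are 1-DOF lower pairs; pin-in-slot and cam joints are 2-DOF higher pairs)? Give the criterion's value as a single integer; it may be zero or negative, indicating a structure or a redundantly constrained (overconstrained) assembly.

(L,J1,J2)=(1,0,0); link0 fixed
link1: (2,0,0)
R 0-1 [J1]: (2,1,0)
link2: (3,1,0)
R 2-0 [J1]: (3,2,0)
C 1-2 [J2]: (3,2,1)
link3: (4,2,1)
link4: (5,2,1)
PS 0-4 [J2]: (5,2,2)
C 4-1 [J2]: (5,2,3)
link5: (6,2,3)
C 5-1 [J2]: (6,2,4)
link6: (7,2,4)
PS 3-1 [J2]: (7,2,5)
PS 0-6 [J2]: (7,2,6)
C 0-3 [J2]: (7,2,7)
C 6-3 [J2]: (7,2,8)
PS 3-5 [J2]: (7,2,9)
Grübler: 3·6 − 2·2 − 9 = 5

M = 5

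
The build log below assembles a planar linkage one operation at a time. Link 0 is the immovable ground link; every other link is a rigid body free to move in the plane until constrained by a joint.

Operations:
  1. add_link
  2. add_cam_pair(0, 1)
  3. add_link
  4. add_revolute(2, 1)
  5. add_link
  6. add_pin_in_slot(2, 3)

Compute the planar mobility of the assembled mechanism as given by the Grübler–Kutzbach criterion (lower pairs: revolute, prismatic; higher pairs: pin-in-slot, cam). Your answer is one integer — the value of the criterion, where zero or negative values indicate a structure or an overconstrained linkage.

M = 5

L=1 J1=0 J2=0
add link → L=2 J1=0 J2=0
C@0,1 dof=2 J2 → L=2 J1=0 J2=1
add link → L=3 J1=0 J2=1
R@2,1 dof=1 J1 → L=3 J1=1 J2=1
add link → L=4 J1=1 J2=1
PS@2,3 dof=2 J2 → L=4 J1=1 J2=2
M=3(L−1)−2J1−J2=3·3−2·1−2=5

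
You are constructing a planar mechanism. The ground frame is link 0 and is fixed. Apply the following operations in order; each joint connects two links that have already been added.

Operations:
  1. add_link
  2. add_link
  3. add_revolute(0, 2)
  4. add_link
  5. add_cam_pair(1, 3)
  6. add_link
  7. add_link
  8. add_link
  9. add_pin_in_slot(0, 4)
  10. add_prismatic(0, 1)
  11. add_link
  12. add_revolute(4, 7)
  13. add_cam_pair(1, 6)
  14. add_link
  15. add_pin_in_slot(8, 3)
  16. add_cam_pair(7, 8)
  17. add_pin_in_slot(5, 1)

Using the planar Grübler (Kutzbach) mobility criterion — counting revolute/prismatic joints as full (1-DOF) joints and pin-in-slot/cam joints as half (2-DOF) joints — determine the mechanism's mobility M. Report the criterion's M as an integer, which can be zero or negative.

M = 12

ground; <1,0,0>
#1 <2,0,0>
#2 <3,0,0>
R:0↔2 J1 <3,1,0>
#3 <4,1,0>
C:1↔3 J2 <4,1,1>
#4 <5,1,1>
#5 <6,1,1>
#6 <7,1,1>
PS:0↔4 J2 <7,1,2>
P:0↔1 J1 <7,2,2>
#7 <8,2,2>
R:4↔7 J1 <8,3,2>
C:1↔6 J2 <8,3,3>
#8 <9,3,3>
PS:8↔3 J2 <9,3,4>
C:7↔8 J2 <9,3,5>
PS:5↔1 J2 <9,3,6>
3×8 − 2×3 − 1×6 = 12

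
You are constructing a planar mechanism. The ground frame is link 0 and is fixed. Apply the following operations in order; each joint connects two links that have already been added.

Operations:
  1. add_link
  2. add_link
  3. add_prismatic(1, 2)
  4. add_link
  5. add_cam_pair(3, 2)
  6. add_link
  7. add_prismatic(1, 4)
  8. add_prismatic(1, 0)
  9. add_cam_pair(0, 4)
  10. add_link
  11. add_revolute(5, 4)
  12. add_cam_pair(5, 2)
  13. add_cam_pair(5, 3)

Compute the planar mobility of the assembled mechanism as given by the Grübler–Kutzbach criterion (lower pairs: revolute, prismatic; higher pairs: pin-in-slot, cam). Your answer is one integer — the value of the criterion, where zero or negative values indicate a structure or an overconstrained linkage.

M = 3

[1;0;0] (link 0 is ground)
L+ [2;0;0]
L+ [3;0;0]
P(1,2)∈J1 [3;1;0]
L+ [4;1;0]
C(3,2)∈J2 [4;1;1]
L+ [5;1;1]
P(1,4)∈J1 [5;2;1]
P(1,0)∈J1 [5;3;1]
C(0,4)∈J2 [5;3;2]
L+ [6;3;2]
R(5,4)∈J1 [6;4;2]
C(5,2)∈J2 [6;4;3]
C(5,3)∈J2 [6;4;4]
mobility = 15 − 8 − 4 = 3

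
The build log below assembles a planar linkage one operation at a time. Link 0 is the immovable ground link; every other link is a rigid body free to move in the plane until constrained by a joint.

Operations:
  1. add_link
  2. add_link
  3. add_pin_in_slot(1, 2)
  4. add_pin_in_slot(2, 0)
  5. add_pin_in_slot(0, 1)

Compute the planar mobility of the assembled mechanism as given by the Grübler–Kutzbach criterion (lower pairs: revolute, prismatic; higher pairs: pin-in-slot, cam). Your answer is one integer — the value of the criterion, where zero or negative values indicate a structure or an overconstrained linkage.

[1;0;0] (link 0 is ground)
L+ [2;0;0]
L+ [3;0;0]
PS(1,2)∈J2 [3;0;1]
PS(2,0)∈J2 [3;0;2]
PS(0,1)∈J2 [3;0;3]
mobility = 6 − 0 − 3 = 3

M = 3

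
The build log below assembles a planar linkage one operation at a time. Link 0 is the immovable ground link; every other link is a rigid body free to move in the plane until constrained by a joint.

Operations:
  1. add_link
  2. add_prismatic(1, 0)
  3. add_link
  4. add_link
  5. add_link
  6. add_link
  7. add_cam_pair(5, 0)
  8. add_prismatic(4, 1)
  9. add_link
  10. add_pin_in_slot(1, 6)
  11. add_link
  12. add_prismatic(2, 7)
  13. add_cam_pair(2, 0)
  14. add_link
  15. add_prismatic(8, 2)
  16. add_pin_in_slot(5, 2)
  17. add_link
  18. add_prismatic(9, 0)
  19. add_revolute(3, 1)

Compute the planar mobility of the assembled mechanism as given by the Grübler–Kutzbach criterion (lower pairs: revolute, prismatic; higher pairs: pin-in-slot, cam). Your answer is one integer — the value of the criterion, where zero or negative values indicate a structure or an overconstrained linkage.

M = 11

L=1 J1=0 J2=0
add link → L=2 J1=0 J2=0
P@1,0 dof=1 J1 → L=2 J1=1 J2=0
add link → L=3 J1=1 J2=0
add link → L=4 J1=1 J2=0
add link → L=5 J1=1 J2=0
add link → L=6 J1=1 J2=0
C@5,0 dof=2 J2 → L=6 J1=1 J2=1
P@4,1 dof=1 J1 → L=6 J1=2 J2=1
add link → L=7 J1=2 J2=1
PS@1,6 dof=2 J2 → L=7 J1=2 J2=2
add link → L=8 J1=2 J2=2
P@2,7 dof=1 J1 → L=8 J1=3 J2=2
C@2,0 dof=2 J2 → L=8 J1=3 J2=3
add link → L=9 J1=3 J2=3
P@8,2 dof=1 J1 → L=9 J1=4 J2=3
PS@5,2 dof=2 J2 → L=9 J1=4 J2=4
add link → L=10 J1=4 J2=4
P@9,0 dof=1 J1 → L=10 J1=5 J2=4
R@3,1 dof=1 J1 → L=10 J1=6 J2=4
M=3(L−1)−2J1−J2=3·9−2·6−4=11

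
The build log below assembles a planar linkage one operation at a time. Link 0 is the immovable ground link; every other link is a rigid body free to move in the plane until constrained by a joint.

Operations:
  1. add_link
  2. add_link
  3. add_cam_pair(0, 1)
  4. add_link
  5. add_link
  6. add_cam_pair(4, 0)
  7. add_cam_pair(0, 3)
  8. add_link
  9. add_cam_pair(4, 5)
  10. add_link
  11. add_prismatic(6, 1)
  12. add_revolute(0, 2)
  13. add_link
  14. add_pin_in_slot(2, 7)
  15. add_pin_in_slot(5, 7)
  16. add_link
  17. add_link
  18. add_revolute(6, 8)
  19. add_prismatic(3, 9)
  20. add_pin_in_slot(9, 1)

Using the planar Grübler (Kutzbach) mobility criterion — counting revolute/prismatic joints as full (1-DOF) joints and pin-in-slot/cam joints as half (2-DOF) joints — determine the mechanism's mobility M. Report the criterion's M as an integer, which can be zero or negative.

link 0 = ground. State L|J1|J2 = 1|0|0
+link1  2|0|0
+link2  3|0|0
C(0,1) f=2→J2  3|0|1
+link3  4|0|1
+link4  5|0|1
C(4,0) f=2→J2  5|0|2
C(0,3) f=2→J2  5|0|3
+link5  6|0|3
C(4,5) f=2→J2  6|0|4
+link6  7|0|4
P(6,1) f=1→J1  7|1|4
R(0,2) f=1→J1  7|2|4
+link7  8|2|4
PS(2,7) f=2→J2  8|2|5
PS(5,7) f=2→J2  8|2|6
+link8  9|2|6
+link9  10|2|6
R(6,8) f=1→J1  10|3|6
P(3,9) f=1→J1  10|4|6
PS(9,1) f=2→J2  10|4|7
M = 3(10−1)−2·4−7 = 27−8−7 = 12

M = 12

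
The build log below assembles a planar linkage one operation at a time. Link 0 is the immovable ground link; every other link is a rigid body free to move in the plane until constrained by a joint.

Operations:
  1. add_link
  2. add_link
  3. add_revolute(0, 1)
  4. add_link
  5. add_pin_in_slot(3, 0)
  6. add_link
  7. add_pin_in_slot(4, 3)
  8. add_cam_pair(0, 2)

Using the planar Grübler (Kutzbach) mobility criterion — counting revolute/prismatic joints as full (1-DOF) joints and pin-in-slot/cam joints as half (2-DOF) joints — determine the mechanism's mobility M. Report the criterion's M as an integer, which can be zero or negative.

M = 7

ground; <1,0,0>
#1 <2,0,0>
#2 <3,0,0>
R:0↔1 J1 <3,1,0>
#3 <4,1,0>
PS:3↔0 J2 <4,1,1>
#4 <5,1,1>
PS:4↔3 J2 <5,1,2>
C:0↔2 J2 <5,1,3>
3×4 − 2×1 − 1×3 = 7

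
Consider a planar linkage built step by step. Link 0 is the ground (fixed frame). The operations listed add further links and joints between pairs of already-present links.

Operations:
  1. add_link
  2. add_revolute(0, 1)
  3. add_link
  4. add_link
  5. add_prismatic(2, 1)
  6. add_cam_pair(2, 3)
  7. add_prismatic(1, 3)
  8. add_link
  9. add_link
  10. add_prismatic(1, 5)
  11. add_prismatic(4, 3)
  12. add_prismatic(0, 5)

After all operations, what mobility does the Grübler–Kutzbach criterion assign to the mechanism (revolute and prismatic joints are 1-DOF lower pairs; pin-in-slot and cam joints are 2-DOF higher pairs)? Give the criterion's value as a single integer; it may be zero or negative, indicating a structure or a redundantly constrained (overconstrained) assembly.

M = 2

(L,J1,J2)=(1,0,0); link0 fixed
link1: (2,0,0)
R 0-1 [J1]: (2,1,0)
link2: (3,1,0)
link3: (4,1,0)
P 2-1 [J1]: (4,2,0)
C 2-3 [J2]: (4,2,1)
P 1-3 [J1]: (4,3,1)
link4: (5,3,1)
link5: (6,3,1)
P 1-5 [J1]: (6,4,1)
P 4-3 [J1]: (6,5,1)
P 0-5 [J1]: (6,6,1)
Grübler: 3·5 − 2·6 − 1 = 2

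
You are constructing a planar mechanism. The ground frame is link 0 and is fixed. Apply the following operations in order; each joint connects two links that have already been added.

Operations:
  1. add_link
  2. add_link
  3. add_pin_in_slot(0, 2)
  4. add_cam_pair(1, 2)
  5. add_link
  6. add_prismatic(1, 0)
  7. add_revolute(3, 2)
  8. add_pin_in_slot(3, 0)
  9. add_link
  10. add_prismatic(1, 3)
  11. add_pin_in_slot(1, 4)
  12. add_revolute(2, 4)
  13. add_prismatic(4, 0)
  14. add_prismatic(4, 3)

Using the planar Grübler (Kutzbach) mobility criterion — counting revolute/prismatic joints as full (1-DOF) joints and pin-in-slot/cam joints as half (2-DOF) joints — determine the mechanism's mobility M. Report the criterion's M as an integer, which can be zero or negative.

M = -4

[1;0;0] (link 0 is ground)
L+ [2;0;0]
L+ [3;0;0]
PS(0,2)∈J2 [3;0;1]
C(1,2)∈J2 [3;0;2]
L+ [4;0;2]
P(1,0)∈J1 [4;1;2]
R(3,2)∈J1 [4;2;2]
PS(3,0)∈J2 [4;2;3]
L+ [5;2;3]
P(1,3)∈J1 [5;3;3]
PS(1,4)∈J2 [5;3;4]
R(2,4)∈J1 [5;4;4]
P(4,0)∈J1 [5;5;4]
P(4,3)∈J1 [5;6;4]
mobility = 12 − 12 − 4 = -4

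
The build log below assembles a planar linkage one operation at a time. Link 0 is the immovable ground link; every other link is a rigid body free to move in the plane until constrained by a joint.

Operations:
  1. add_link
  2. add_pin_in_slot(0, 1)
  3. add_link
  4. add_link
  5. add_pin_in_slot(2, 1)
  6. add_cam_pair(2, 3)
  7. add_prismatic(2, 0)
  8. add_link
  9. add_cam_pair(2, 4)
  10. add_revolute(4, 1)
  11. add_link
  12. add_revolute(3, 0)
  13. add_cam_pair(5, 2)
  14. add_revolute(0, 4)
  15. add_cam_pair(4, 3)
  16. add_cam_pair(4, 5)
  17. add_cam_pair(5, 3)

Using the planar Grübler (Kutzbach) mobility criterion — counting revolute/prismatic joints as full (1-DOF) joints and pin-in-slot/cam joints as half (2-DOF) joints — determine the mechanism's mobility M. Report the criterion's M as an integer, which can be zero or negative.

ground; <1,0,0>
#1 <2,0,0>
PS:0↔1 J2 <2,0,1>
#2 <3,0,1>
#3 <4,0,1>
PS:2↔1 J2 <4,0,2>
C:2↔3 J2 <4,0,3>
P:2↔0 J1 <4,1,3>
#4 <5,1,3>
C:2↔4 J2 <5,1,4>
R:4↔1 J1 <5,2,4>
#5 <6,2,4>
R:3↔0 J1 <6,3,4>
C:5↔2 J2 <6,3,5>
R:0↔4 J1 <6,4,5>
C:4↔3 J2 <6,4,6>
C:4↔5 J2 <6,4,7>
C:5↔3 J2 <6,4,8>
3×5 − 2×4 − 1×8 = -1

M = -1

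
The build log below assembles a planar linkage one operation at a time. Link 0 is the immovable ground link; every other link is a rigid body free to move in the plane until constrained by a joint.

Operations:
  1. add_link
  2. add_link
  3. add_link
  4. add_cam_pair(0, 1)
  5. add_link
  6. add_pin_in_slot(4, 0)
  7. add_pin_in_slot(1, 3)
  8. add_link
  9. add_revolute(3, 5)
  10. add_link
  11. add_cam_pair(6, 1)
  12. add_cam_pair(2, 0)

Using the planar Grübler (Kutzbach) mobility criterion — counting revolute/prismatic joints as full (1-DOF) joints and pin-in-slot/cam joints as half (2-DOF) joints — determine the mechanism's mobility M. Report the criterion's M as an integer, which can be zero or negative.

M = 11

(L,J1,J2)=(1,0,0); link0 fixed
link1: (2,0,0)
link2: (3,0,0)
link3: (4,0,0)
C 0-1 [J2]: (4,0,1)
link4: (5,0,1)
PS 4-0 [J2]: (5,0,2)
PS 1-3 [J2]: (5,0,3)
link5: (6,0,3)
R 3-5 [J1]: (6,1,3)
link6: (7,1,3)
C 6-1 [J2]: (7,1,4)
C 2-0 [J2]: (7,1,5)
Grübler: 3·6 − 2·1 − 5 = 11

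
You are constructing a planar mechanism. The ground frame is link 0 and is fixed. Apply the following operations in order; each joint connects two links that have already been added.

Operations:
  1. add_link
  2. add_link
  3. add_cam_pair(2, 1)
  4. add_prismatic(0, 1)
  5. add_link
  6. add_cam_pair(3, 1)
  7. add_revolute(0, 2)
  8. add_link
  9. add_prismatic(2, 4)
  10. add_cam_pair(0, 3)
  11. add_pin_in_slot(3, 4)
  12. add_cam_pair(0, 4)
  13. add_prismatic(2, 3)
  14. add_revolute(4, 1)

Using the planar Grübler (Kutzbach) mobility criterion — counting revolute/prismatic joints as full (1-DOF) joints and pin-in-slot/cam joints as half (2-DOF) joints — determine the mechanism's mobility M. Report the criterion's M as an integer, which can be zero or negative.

M = -3

link 0 = ground. State L|J1|J2 = 1|0|0
+link1  2|0|0
+link2  3|0|0
C(2,1) f=2→J2  3|0|1
P(0,1) f=1→J1  3|1|1
+link3  4|1|1
C(3,1) f=2→J2  4|1|2
R(0,2) f=1→J1  4|2|2
+link4  5|2|2
P(2,4) f=1→J1  5|3|2
C(0,3) f=2→J2  5|3|3
PS(3,4) f=2→J2  5|3|4
C(0,4) f=2→J2  5|3|5
P(2,3) f=1→J1  5|4|5
R(4,1) f=1→J1  5|5|5
M = 3(5−1)−2·5−5 = 12−10−5 = -3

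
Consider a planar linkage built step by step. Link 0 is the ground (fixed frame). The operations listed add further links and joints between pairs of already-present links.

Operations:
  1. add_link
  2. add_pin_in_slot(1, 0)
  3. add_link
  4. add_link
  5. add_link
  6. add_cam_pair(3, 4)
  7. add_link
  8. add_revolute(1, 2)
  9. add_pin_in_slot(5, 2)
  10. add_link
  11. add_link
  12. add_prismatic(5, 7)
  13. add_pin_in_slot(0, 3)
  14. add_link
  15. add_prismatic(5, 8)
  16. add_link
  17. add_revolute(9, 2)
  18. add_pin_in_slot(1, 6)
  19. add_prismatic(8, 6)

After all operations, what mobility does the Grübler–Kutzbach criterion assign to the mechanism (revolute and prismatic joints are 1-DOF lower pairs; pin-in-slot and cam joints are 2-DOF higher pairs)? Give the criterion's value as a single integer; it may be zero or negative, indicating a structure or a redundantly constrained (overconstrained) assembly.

[1;0;0] (link 0 is ground)
L+ [2;0;0]
PS(1,0)∈J2 [2;0;1]
L+ [3;0;1]
L+ [4;0;1]
L+ [5;0;1]
C(3,4)∈J2 [5;0;2]
L+ [6;0;2]
R(1,2)∈J1 [6;1;2]
PS(5,2)∈J2 [6;1;3]
L+ [7;1;3]
L+ [8;1;3]
P(5,7)∈J1 [8;2;3]
PS(0,3)∈J2 [8;2;4]
L+ [9;2;4]
P(5,8)∈J1 [9;3;4]
L+ [10;3;4]
R(9,2)∈J1 [10;4;4]
PS(1,6)∈J2 [10;4;5]
P(8,6)∈J1 [10;5;5]
mobility = 27 − 10 − 5 = 12

M = 12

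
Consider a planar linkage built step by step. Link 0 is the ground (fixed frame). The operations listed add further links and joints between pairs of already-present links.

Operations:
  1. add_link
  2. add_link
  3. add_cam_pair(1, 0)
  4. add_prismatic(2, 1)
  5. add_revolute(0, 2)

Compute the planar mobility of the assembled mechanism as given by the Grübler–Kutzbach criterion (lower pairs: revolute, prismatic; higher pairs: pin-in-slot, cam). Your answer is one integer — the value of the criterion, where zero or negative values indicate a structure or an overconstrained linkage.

M = 1

[1;0;0] (link 0 is ground)
L+ [2;0;0]
L+ [3;0;0]
C(1,0)∈J2 [3;0;1]
P(2,1)∈J1 [3;1;1]
R(0,2)∈J1 [3;2;1]
mobility = 6 − 4 − 1 = 1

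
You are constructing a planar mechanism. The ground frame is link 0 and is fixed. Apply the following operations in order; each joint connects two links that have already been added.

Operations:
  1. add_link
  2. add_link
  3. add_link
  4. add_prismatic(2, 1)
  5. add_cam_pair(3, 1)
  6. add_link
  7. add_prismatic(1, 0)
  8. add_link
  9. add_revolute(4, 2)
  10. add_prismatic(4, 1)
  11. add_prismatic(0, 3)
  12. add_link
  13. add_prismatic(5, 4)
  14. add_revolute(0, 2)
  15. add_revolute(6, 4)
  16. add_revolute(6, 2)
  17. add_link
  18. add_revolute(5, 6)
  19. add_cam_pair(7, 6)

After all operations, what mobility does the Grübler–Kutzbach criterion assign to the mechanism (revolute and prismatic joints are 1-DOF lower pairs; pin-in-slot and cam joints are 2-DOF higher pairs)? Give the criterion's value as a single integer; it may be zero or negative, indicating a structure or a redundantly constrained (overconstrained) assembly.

[1;0;0] (link 0 is ground)
L+ [2;0;0]
L+ [3;0;0]
L+ [4;0;0]
P(2,1)∈J1 [4;1;0]
C(3,1)∈J2 [4;1;1]
L+ [5;1;1]
P(1,0)∈J1 [5;2;1]
L+ [6;2;1]
R(4,2)∈J1 [6;3;1]
P(4,1)∈J1 [6;4;1]
P(0,3)∈J1 [6;5;1]
L+ [7;5;1]
P(5,4)∈J1 [7;6;1]
R(0,2)∈J1 [7;7;1]
R(6,4)∈J1 [7;8;1]
R(6,2)∈J1 [7;9;1]
L+ [8;9;1]
R(5,6)∈J1 [8;10;1]
C(7,6)∈J2 [8;10;2]
mobility = 21 − 20 − 2 = -1

M = -1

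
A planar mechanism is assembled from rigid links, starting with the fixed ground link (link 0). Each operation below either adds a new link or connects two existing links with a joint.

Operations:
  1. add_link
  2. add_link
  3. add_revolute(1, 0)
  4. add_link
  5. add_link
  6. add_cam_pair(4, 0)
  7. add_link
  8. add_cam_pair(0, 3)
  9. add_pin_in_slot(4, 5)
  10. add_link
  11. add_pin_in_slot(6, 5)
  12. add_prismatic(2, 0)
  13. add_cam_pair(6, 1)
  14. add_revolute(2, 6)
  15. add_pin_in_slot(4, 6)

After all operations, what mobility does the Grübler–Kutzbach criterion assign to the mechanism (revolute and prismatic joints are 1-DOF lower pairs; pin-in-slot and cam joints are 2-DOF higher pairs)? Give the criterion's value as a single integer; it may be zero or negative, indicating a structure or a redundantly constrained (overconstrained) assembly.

M = 6

L=1 J1=0 J2=0
add link → L=2 J1=0 J2=0
add link → L=3 J1=0 J2=0
R@1,0 dof=1 J1 → L=3 J1=1 J2=0
add link → L=4 J1=1 J2=0
add link → L=5 J1=1 J2=0
C@4,0 dof=2 J2 → L=5 J1=1 J2=1
add link → L=6 J1=1 J2=1
C@0,3 dof=2 J2 → L=6 J1=1 J2=2
PS@4,5 dof=2 J2 → L=6 J1=1 J2=3
add link → L=7 J1=1 J2=3
PS@6,5 dof=2 J2 → L=7 J1=1 J2=4
P@2,0 dof=1 J1 → L=7 J1=2 J2=4
C@6,1 dof=2 J2 → L=7 J1=2 J2=5
R@2,6 dof=1 J1 → L=7 J1=3 J2=5
PS@4,6 dof=2 J2 → L=7 J1=3 J2=6
M=3(L−1)−2J1−J2=3·6−2·3−6=6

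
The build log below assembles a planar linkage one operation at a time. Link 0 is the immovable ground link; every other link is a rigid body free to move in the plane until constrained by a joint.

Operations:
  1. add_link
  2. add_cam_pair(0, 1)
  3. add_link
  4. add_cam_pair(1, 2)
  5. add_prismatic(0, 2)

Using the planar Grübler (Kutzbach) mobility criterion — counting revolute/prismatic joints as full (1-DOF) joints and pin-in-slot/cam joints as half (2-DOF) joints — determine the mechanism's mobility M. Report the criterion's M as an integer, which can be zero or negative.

ground; <1,0,0>
#1 <2,0,0>
C:0↔1 J2 <2,0,1>
#2 <3,0,1>
C:1↔2 J2 <3,0,2>
P:0↔2 J1 <3,1,2>
3×2 − 2×1 − 1×2 = 2

M = 2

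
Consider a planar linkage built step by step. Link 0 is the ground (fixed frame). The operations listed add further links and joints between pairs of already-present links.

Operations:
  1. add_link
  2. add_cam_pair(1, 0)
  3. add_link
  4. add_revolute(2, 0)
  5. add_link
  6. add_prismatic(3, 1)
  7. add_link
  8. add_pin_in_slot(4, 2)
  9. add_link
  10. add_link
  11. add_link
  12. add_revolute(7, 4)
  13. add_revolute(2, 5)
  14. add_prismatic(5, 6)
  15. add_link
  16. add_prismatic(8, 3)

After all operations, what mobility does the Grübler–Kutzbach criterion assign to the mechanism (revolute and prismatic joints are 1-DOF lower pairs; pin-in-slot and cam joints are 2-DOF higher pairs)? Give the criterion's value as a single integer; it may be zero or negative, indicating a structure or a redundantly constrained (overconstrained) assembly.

M = 10

link 0 = ground. State L|J1|J2 = 1|0|0
+link1  2|0|0
C(1,0) f=2→J2  2|0|1
+link2  3|0|1
R(2,0) f=1→J1  3|1|1
+link3  4|1|1
P(3,1) f=1→J1  4|2|1
+link4  5|2|1
PS(4,2) f=2→J2  5|2|2
+link5  6|2|2
+link6  7|2|2
+link7  8|2|2
R(7,4) f=1→J1  8|3|2
R(2,5) f=1→J1  8|4|2
P(5,6) f=1→J1  8|5|2
+link8  9|5|2
P(8,3) f=1→J1  9|6|2
M = 3(9−1)−2·6−2 = 24−12−2 = 10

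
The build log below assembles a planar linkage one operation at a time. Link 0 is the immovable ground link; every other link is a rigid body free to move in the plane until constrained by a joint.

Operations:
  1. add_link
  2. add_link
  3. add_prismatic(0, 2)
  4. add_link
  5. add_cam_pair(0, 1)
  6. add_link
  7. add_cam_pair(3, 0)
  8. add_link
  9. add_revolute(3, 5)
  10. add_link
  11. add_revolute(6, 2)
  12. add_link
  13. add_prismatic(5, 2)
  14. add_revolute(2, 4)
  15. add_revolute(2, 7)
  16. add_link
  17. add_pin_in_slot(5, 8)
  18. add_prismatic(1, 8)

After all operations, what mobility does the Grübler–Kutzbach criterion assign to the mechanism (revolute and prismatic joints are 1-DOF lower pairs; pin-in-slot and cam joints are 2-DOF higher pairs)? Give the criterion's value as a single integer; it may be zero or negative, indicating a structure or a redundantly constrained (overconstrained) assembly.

ground; <1,0,0>
#1 <2,0,0>
#2 <3,0,0>
P:0↔2 J1 <3,1,0>
#3 <4,1,0>
C:0↔1 J2 <4,1,1>
#4 <5,1,1>
C:3↔0 J2 <5,1,2>
#5 <6,1,2>
R:3↔5 J1 <6,2,2>
#6 <7,2,2>
R:6↔2 J1 <7,3,2>
#7 <8,3,2>
P:5↔2 J1 <8,4,2>
R:2↔4 J1 <8,5,2>
R:2↔7 J1 <8,6,2>
#8 <9,6,2>
PS:5↔8 J2 <9,6,3>
P:1↔8 J1 <9,7,3>
3×8 − 2×7 − 1×3 = 7

M = 7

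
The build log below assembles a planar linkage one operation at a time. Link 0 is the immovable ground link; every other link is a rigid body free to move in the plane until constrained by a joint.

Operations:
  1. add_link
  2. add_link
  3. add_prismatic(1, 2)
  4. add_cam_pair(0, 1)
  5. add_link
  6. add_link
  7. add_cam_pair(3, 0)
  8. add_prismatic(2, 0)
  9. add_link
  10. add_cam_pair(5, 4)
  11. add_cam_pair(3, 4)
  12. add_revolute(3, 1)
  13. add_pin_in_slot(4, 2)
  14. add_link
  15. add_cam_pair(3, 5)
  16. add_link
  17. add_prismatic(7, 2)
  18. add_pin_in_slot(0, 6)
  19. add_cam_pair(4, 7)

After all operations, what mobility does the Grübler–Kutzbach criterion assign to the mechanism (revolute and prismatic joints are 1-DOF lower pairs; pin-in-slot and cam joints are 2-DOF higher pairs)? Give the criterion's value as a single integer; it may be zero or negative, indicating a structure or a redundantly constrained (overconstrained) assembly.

M = 5

ground; <1,0,0>
#1 <2,0,0>
#2 <3,0,0>
P:1↔2 J1 <3,1,0>
C:0↔1 J2 <3,1,1>
#3 <4,1,1>
#4 <5,1,1>
C:3↔0 J2 <5,1,2>
P:2↔0 J1 <5,2,2>
#5 <6,2,2>
C:5↔4 J2 <6,2,3>
C:3↔4 J2 <6,2,4>
R:3↔1 J1 <6,3,4>
PS:4↔2 J2 <6,3,5>
#6 <7,3,5>
C:3↔5 J2 <7,3,6>
#7 <8,3,6>
P:7↔2 J1 <8,4,6>
PS:0↔6 J2 <8,4,7>
C:4↔7 J2 <8,4,8>
3×7 − 2×4 − 1×8 = 5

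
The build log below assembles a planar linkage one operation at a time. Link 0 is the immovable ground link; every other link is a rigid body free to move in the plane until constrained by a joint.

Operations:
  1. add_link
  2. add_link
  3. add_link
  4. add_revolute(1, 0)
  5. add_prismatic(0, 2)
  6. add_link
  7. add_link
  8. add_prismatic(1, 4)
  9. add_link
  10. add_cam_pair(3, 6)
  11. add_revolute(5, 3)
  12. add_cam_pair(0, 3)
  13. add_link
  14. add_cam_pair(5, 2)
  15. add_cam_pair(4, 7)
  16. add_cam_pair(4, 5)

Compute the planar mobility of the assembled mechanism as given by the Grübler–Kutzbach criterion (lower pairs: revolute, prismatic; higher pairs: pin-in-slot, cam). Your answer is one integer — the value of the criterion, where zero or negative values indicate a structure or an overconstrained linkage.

(L,J1,J2)=(1,0,0); link0 fixed
link1: (2,0,0)
link2: (3,0,0)
link3: (4,0,0)
R 1-0 [J1]: (4,1,0)
P 0-2 [J1]: (4,2,0)
link4: (5,2,0)
link5: (6,2,0)
P 1-4 [J1]: (6,3,0)
link6: (7,3,0)
C 3-6 [J2]: (7,3,1)
R 5-3 [J1]: (7,4,1)
C 0-3 [J2]: (7,4,2)
link7: (8,4,2)
C 5-2 [J2]: (8,4,3)
C 4-7 [J2]: (8,4,4)
C 4-5 [J2]: (8,4,5)
Grübler: 3·7 − 2·4 − 5 = 8

M = 8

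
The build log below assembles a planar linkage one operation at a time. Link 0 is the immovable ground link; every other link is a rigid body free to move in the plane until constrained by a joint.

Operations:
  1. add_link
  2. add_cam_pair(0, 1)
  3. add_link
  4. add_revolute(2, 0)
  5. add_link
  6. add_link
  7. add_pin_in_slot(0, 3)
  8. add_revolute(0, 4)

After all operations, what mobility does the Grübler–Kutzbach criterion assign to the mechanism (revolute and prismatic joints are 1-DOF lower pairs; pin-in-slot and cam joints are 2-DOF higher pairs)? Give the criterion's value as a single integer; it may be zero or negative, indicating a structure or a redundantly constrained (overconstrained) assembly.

M = 6

[1;0;0] (link 0 is ground)
L+ [2;0;0]
C(0,1)∈J2 [2;0;1]
L+ [3;0;1]
R(2,0)∈J1 [3;1;1]
L+ [4;1;1]
L+ [5;1;1]
PS(0,3)∈J2 [5;1;2]
R(0,4)∈J1 [5;2;2]
mobility = 12 − 4 − 2 = 6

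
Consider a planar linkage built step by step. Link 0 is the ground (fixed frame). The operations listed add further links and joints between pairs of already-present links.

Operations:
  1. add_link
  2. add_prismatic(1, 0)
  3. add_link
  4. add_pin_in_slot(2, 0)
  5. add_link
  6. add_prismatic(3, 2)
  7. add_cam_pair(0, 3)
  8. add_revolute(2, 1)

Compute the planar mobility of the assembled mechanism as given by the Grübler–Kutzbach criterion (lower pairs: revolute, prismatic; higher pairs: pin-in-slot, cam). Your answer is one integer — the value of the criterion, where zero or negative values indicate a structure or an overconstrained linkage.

M = 1

(L,J1,J2)=(1,0,0); link0 fixed
link1: (2,0,0)
P 1-0 [J1]: (2,1,0)
link2: (3,1,0)
PS 2-0 [J2]: (3,1,1)
link3: (4,1,1)
P 3-2 [J1]: (4,2,1)
C 0-3 [J2]: (4,2,2)
R 2-1 [J1]: (4,3,2)
Grübler: 3·3 − 2·3 − 2 = 1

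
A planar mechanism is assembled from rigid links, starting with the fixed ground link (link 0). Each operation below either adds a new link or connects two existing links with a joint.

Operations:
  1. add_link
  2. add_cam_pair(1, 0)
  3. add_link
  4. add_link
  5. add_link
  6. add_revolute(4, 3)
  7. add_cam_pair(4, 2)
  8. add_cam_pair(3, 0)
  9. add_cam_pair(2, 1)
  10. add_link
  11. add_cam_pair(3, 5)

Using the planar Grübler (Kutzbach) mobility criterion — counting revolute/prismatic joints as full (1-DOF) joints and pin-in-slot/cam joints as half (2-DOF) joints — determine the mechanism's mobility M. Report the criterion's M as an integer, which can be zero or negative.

L=1 J1=0 J2=0
add link → L=2 J1=0 J2=0
C@1,0 dof=2 J2 → L=2 J1=0 J2=1
add link → L=3 J1=0 J2=1
add link → L=4 J1=0 J2=1
add link → L=5 J1=0 J2=1
R@4,3 dof=1 J1 → L=5 J1=1 J2=1
C@4,2 dof=2 J2 → L=5 J1=1 J2=2
C@3,0 dof=2 J2 → L=5 J1=1 J2=3
C@2,1 dof=2 J2 → L=5 J1=1 J2=4
add link → L=6 J1=1 J2=4
C@3,5 dof=2 J2 → L=6 J1=1 J2=5
M=3(L−1)−2J1−J2=3·5−2·1−5=8

M = 8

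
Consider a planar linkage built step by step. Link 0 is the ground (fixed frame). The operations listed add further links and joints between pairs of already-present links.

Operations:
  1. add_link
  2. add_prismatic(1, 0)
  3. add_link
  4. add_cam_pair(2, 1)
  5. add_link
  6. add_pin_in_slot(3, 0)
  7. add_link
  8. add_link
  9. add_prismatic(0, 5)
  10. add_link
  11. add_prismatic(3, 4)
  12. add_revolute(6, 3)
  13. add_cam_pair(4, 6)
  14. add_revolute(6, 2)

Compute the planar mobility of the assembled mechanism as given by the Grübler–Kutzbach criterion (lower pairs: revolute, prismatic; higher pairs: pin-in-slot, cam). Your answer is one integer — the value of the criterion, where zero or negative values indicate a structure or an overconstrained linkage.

M = 5

ground; <1,0,0>
#1 <2,0,0>
P:1↔0 J1 <2,1,0>
#2 <3,1,0>
C:2↔1 J2 <3,1,1>
#3 <4,1,1>
PS:3↔0 J2 <4,1,2>
#4 <5,1,2>
#5 <6,1,2>
P:0↔5 J1 <6,2,2>
#6 <7,2,2>
P:3↔4 J1 <7,3,2>
R:6↔3 J1 <7,4,2>
C:4↔6 J2 <7,4,3>
R:6↔2 J1 <7,5,3>
3×6 − 2×5 − 1×3 = 5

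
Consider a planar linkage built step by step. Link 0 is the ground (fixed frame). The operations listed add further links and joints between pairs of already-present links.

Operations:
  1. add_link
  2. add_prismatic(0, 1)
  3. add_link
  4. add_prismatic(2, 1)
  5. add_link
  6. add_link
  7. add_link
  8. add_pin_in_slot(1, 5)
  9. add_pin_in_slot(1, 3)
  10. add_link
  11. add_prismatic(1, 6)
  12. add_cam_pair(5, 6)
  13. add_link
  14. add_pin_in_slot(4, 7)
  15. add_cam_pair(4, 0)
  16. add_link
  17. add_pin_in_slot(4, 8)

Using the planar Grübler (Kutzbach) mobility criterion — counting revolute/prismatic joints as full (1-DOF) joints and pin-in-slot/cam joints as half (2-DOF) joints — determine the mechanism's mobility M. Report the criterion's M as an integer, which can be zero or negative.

M = 12

link 0 = ground. State L|J1|J2 = 1|0|0
+link1  2|0|0
P(0,1) f=1→J1  2|1|0
+link2  3|1|0
P(2,1) f=1→J1  3|2|0
+link3  4|2|0
+link4  5|2|0
+link5  6|2|0
PS(1,5) f=2→J2  6|2|1
PS(1,3) f=2→J2  6|2|2
+link6  7|2|2
P(1,6) f=1→J1  7|3|2
C(5,6) f=2→J2  7|3|3
+link7  8|3|3
PS(4,7) f=2→J2  8|3|4
C(4,0) f=2→J2  8|3|5
+link8  9|3|5
PS(4,8) f=2→J2  9|3|6
M = 3(9−1)−2·3−6 = 24−6−6 = 12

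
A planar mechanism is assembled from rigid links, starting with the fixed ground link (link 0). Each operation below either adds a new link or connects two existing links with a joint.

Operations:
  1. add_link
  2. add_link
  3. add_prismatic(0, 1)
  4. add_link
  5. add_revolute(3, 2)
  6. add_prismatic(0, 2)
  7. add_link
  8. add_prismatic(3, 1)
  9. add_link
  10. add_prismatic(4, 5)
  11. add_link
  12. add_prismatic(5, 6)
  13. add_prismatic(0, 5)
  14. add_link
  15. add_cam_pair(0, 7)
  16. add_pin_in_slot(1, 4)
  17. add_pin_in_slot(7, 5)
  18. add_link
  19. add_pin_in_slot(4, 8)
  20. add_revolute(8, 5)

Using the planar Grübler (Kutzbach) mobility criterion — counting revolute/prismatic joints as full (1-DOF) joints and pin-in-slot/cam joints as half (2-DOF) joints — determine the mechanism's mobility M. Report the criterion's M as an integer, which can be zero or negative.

ground; <1,0,0>
#1 <2,0,0>
#2 <3,0,0>
P:0↔1 J1 <3,1,0>
#3 <4,1,0>
R:3↔2 J1 <4,2,0>
P:0↔2 J1 <4,3,0>
#4 <5,3,0>
P:3↔1 J1 <5,4,0>
#5 <6,4,0>
P:4↔5 J1 <6,5,0>
#6 <7,5,0>
P:5↔6 J1 <7,6,0>
P:0↔5 J1 <7,7,0>
#7 <8,7,0>
C:0↔7 J2 <8,7,1>
PS:1↔4 J2 <8,7,2>
PS:7↔5 J2 <8,7,3>
#8 <9,7,3>
PS:4↔8 J2 <9,7,4>
R:8↔5 J1 <9,8,4>
3×8 − 2×8 − 1×4 = 4

M = 4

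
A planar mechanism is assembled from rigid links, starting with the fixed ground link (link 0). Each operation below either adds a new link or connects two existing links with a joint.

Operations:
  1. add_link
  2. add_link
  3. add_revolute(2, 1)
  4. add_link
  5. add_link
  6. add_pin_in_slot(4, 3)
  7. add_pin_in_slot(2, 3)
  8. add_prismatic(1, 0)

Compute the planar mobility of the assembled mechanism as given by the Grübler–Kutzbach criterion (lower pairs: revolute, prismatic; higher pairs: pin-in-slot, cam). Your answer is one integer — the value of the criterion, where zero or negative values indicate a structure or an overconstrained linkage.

M = 6

(L,J1,J2)=(1,0,0); link0 fixed
link1: (2,0,0)
link2: (3,0,0)
R 2-1 [J1]: (3,1,0)
link3: (4,1,0)
link4: (5,1,0)
PS 4-3 [J2]: (5,1,1)
PS 2-3 [J2]: (5,1,2)
P 1-0 [J1]: (5,2,2)
Grübler: 3·4 − 2·2 − 2 = 6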